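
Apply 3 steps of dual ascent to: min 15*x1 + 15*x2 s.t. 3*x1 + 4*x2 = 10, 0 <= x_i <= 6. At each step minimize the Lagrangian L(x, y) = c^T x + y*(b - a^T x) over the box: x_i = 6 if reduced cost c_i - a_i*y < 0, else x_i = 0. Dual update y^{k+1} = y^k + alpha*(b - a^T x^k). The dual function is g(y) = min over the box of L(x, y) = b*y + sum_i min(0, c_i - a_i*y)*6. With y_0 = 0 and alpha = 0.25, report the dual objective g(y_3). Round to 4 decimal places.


Dual ascent for LP: min 15*x1 + 15*x2, 3*x1 + 4*x2 = 10, 0 <= x_i <= 6
Step 1: y^k = 0.0, reduced costs: (15.0, 15.0)
  x^k = (0.0, 0.0), subgradient = b - a^T x = 10.0
  y^{k+1} = 0.0 + 0.25*10.0 = 2.5
Step 2: y^k = 2.5, reduced costs: (7.5, 5.0)
  x^k = (0.0, 0.0), subgradient = b - a^T x = 10.0
  y^{k+1} = 2.5 + 0.25*10.0 = 5.0
Step 3: y^k = 5.0, reduced costs: (0.0, -5.0)
  x^k = (0.0, 6.0), subgradient = b - a^T x = -14.0
  y^{k+1} = 5.0 + 0.25*-14.0 = 1.5
Dual objective at y_3 = 1.5: reduced costs (10.5, 9.0), box minimizer x = (0.0, 0.0)
g(y_3) = b*y + (c1 - a1*y)*x1 + (c2 - a2*y)*x2 = 10*1.5 + 10.5*0.0 + 9.0*0.0 = 15.0 + 0.0 + 0.0 = 15.0


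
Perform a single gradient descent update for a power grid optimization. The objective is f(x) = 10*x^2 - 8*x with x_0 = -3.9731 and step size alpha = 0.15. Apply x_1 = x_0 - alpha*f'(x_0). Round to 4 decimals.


We compute the gradient at x_0 and apply the update.
f'(x) = 20*x - 8
f'(-3.9731) = 20*-3.9731 - 8 = -87.462
x_1 = -3.9731 - 0.15*-87.462 = 9.1462


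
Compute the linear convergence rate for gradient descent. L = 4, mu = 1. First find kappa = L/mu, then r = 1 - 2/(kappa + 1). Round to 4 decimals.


Step 1: Compute the condition number.
kappa = L/mu = 4/1 = 4.0
Step 2: Compute the convergence rate.
r = 1 - 2/(kappa + 1) = 1 - 2*mu/(L + mu) = (L - mu)/(L + mu) = 3/5 = 0.6


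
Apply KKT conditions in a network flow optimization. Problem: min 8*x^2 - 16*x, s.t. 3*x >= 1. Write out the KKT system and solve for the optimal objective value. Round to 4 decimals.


Step 1: Try lambda = 0 (constraint inactive).
Stationarity: 2*8*x - 16 = 0
x* = 16/(2*8) = 1.0
Check constraint: 3*1.0 = 3.0 >= 1 -- satisfied.
Step 2: Compute optimal value.
f(x*) = 8*1.0^2 - 16*1.0 = -8.0


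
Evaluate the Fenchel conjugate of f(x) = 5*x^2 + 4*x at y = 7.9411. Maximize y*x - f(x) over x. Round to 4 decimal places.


f*(y) = sup_x {y*x - a*x^2 - b*x} = sup_x {(y-b)*x - a*x^2}
FOC: (y - b) - 2a*x = 0 => x* = (y - b)/(2a)
x* = (7.9411 - 4)/(2*5) = 0.3941
f*(7.9411) = (y-b)^2/(4a) = (7.9411 - 4)^2/(4*5)
= 15.5323/20 = 0.7766


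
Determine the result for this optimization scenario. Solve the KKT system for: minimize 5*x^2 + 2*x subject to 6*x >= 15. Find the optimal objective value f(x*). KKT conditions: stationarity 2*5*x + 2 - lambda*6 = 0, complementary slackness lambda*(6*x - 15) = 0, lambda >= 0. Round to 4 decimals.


Step 1: Try lambda = 0 (constraint inactive).
x_unc = -2/(2*5) = -0.2
Check: 6*-0.2 = -1.2 < 15 -- violated!
Step 2: Constraint must be active: 6*x = 15
x* = 15/6 = 2.5
lambda = (2*5*2.5 + 2)/6 = 4.5
Step 3: Compute optimal value.
f(x*) = 5*2.5^2 + 2*2.5 = 36.25


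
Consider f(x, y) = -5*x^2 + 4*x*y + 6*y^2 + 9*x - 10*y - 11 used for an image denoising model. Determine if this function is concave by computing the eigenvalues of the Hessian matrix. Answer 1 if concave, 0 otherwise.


The Hessian of f(x,y) = -5*x^2 + 4*x*y + 6*y^2 + 9*x - 10*y - 11 is:
H = [[-10, 4], [4, 12]]
Trace = -10 + 12 = 2
Determinant = -10*12 - (4)^2 = -136
Discriminant = (2)^2 - 4*-136 = 548.0
Eigenvalues: lambda_1 = -10.7047, lambda_2 = 12.7047
The function is not concave.

0


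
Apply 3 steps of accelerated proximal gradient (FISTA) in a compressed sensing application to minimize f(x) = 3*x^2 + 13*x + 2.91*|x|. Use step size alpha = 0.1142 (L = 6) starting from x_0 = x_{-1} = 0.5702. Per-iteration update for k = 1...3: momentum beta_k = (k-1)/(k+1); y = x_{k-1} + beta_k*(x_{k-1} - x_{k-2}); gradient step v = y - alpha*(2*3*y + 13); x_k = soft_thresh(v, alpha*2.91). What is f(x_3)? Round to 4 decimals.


FISTA on f(x) = 3*x^2 + 13*x + 2.91*|x|
L = 6, alpha = 0.1142
Iteration 1: beta = 0.0, y = 0.5702 + 0.0*(0.5702 - 0.5702) = 0.5702
  grad(y) = 16.4212, v = y - alpha*grad = -1.3051
  prox(v) = soft_thresh(-1.3051, 0.3323) = -0.9728
Iteration 2: beta = 0.3333, y = -0.9728 + 0.3333*(-0.9728 - 0.5702) = -1.4871
  grad(y) = 4.0774, v = y - alpha*grad = -1.9527
  prox(v) = soft_thresh(-1.9527, 0.3323) = -1.6204
Iteration 3: beta = 0.5, y = -1.6204 + 0.5*(-1.6204 + 0.9728) = -1.9442
  grad(y) = 1.3346, v = y - alpha*grad = -2.0966
  prox(v) = soft_thresh(-2.0966, 0.3323) = -1.7643
f(x_3) = 3*(-1.7643)^2 + 13*(-1.7643) + 2.91*|-1.7643| = -8.4635


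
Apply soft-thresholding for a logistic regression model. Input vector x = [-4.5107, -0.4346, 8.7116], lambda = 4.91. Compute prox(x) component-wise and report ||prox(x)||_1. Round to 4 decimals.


Soft-thresholding with lambda = 4.91:
prox(-4.5107) = sign(-4.5107)*max(|-4.5107| - 4.91, 0) = 0.0
prox(-0.4346) = sign(-0.4346)*max(|-0.4346| - 4.91, 0) = 0.0
prox(8.7116) = sign(8.7116)*max(|8.7116| - 4.91, 0) = 3.8016
prox(x) = [0.0, 0.0, 3.8016]
||prox(x)||_1 = 0.0 + 0.0 + 3.8016 = 3.8016


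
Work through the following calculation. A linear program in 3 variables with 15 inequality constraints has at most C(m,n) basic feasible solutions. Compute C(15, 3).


Each vertex corresponds to some choice of n active constraints out of m, so the number of vertices is at most C(m, n) = m! / (n!(m-n)!).
m = 15, n = 3
Numerator: 15 * 14 * 13
Denominator: 3! = 6
C(15, 3) = 455


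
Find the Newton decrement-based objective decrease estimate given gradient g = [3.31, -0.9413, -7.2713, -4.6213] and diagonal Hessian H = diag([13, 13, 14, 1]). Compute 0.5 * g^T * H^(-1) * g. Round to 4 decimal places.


Step 1: H is diagonal, so H^(-1) * g = [0.2546, -0.0724, -0.5194, -4.6213].
Step 2: g^T H^(-1) g = sum_i g_i^2 / H_ii
  = (3.31)^2/13 + (-0.9413)^2/13 + (-7.2713)^2/14 + (-4.6213)^2/1
  = 0.8428 + 0.0682 + 3.7766 + 21.3564 = 26.0439
Step 3: Objective decrease = 0.5 * g^T H^(-1) g = 13.022


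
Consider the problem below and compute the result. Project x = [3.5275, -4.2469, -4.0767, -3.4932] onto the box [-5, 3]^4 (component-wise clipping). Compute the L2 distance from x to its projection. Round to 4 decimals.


Project each component onto [-5, 3].
clip(3.5275) = 3.0, clip(-4.2469) = -4.2469, clip(-4.0767) = -4.0767, clip(-3.4932) = -3.4932
Projection = [3.0, -4.2469, -4.0767, -3.4932]
Squared diffs: [0.2783, 0.0, 0.0, 0.0]
Distance = sqrt(0.2783) = 0.5275


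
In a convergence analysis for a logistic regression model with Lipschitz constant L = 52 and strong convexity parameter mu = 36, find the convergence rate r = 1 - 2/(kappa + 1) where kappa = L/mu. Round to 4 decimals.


Step 1: Compute the condition number.
kappa = L/mu = 52/36 = 1.4444
Step 2: Compute the convergence rate.
r = 1 - 2/(kappa + 1) = 1 - 2*mu/(L + mu) = (L - mu)/(L + mu) = 16/88 = 0.1818


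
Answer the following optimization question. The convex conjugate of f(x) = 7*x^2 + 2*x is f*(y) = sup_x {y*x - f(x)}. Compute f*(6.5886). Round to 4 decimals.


f*(y) = sup_x {y*x - a*x^2 - b*x} = sup_x {(y-b)*x - a*x^2}
FOC: (y - b) - 2a*x = 0 => x* = (y - b)/(2a)
x* = (6.5886 - 2)/(2*7) = 0.3278
f*(6.5886) = (y-b)^2/(4a) = (6.5886 - 2)^2/(4*7)
= 21.0552/28 = 0.752


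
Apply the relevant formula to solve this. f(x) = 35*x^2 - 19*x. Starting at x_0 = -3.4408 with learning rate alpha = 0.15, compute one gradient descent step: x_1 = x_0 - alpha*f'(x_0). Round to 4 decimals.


We compute the gradient at x_0 and apply the update.
f'(x) = 70*x - 19
f'(-3.4408) = 70*-3.4408 - 19 = -259.856
x_1 = -3.4408 - 0.15*-259.856 = 35.5376


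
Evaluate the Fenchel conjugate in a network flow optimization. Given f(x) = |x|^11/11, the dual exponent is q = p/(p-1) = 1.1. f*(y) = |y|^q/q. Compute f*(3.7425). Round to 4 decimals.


The conjugate exponent q satisfies 1/p + 1/q = 1.
p = 11, so q = 11/(11 - 1) = 1.1
|y|^q = 3.7425^1.1 = 4.2705
f*(3.7425) = 4.2705 / 1.1 = 3.8823


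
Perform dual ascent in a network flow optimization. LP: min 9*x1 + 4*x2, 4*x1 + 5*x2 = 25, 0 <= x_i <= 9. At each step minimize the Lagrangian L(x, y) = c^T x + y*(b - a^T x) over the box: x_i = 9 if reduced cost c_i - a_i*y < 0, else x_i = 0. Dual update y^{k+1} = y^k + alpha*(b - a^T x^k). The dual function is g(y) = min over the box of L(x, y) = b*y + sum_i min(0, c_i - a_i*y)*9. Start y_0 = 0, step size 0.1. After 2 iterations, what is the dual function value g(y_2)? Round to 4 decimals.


Dual ascent for LP: min 9*x1 + 4*x2, 4*x1 + 5*x2 = 25, 0 <= x_i <= 9
Step 1: y^k = 0.0, reduced costs: (9.0, 4.0)
  x^k = (0.0, 0.0), subgradient = b - a^T x = 25.0
  y^{k+1} = 0.0 + 0.1*25.0 = 2.5
Step 2: y^k = 2.5, reduced costs: (-1.0, -8.5)
  x^k = (9.0, 9.0), subgradient = b - a^T x = -56.0
  y^{k+1} = 2.5 + 0.1*-56.0 = -3.1
Dual objective at y_2 = -3.1: reduced costs (21.4, 19.5), box minimizer x = (0.0, 0.0)
g(y_2) = b*y + (c1 - a1*y)*x1 + (c2 - a2*y)*x2 = 25*(-3.1) + 21.4*0.0 + 19.5*0.0 = -77.5 + 0.0 + 0.0 = -77.5


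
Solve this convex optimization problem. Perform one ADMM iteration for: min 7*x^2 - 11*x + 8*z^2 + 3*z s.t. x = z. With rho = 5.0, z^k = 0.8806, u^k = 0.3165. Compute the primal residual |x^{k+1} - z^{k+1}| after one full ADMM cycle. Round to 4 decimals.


ADMM iteration with rho = 5.0, z^k = 0.8806, u^k = 0.3165
Step 1: x-update.
Minimize 7*x^2 - 11*x + (5.0/2)*(x - 0.8806 + 0.3165)^2
FOC: (2*7 + 5.0)*x = 11 + 5.0*(0.8806 - 0.3165)
x^{k+1} = 0.7274
Step 2: z-update.
Minimize 8*z^2 + 3*z + (5.0/2)*(0.7274 - z + 0.3165)^2
FOC: (2*8 + 5.0)*z = -3 + 5.0*(0.7274 + 0.3165)
z^{k+1} = 0.1057
Step 3: u-update.
u^{k+1} = 0.3165 + 0.7274 - 0.1057 = 0.9382
Step 4: Primal residual = |0.7274 - 0.1057| = 0.6217


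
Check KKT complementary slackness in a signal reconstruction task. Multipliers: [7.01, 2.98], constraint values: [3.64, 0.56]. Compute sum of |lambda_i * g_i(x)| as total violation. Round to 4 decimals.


KKT complementary slackness check:
lambda_1 * g_1 = 7.01 * 3.64 = 25.5164
lambda_2 * g_2 = 2.98 * 0.56 = 1.6688
Total violation = 25.5164 + 1.6688 = 27.1852


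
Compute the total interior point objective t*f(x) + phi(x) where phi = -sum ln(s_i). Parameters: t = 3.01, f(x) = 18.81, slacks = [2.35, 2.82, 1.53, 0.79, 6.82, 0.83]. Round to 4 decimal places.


Step 1: Compute log-barrier.
ln values: [0.8544, 1.0367, 0.4253, -0.2357, 1.9199, -0.1863]
phi = -(0.8544 + 1.0367 + 0.4253 - 0.2357 + 1.9199 - 0.1863) = -3.8142
Step 2: Compute augmented objective.
t*f(x) = 3.01*18.81 = 56.6181
Total = 56.6181 - 3.8142 = 52.8039


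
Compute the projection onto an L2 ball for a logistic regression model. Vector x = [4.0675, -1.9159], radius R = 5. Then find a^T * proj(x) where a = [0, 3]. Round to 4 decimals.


Step 1: Compute ||x|| (intermediates to 6 decimals).
||x|| = sqrt(4.0675^2 + (-1.9159)^2) = 4.496135
Step 2: Project.
Since ||x|| <= R, proj = x (no scaling needed).
proj(x) = [4.0675, -1.9159]
Step 3: Dot product.
a^T * proj(x) = 0*4.0675 + 3*(-1.9159) = -5.7477


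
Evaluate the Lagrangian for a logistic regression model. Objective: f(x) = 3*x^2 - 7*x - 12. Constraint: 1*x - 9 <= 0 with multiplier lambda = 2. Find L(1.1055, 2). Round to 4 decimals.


Step 1: Evaluate f(x).
f(1.1055) = 3*1.1055^2 - 7*1.1055 - 12 = -16.0721
Step 2: Evaluate g(x).
g(1.1055) = 1*1.1055 - 9 = -7.8945
Step 3: Compute Lagrangian.
L = -16.0721 + 2*-7.8945 = -31.8611


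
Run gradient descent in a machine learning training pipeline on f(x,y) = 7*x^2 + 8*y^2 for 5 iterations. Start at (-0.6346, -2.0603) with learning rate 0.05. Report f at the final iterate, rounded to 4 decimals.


Gradient descent on f(x,y) = 7*x^2 + 8*y^2.
Starting point: (-0.6346, -2.0603), alpha = 0.05
Step 1: grad_x = 2*7*-0.6346 = -8.8844, grad_y = 2*8*-2.0603 = -32.9648
  x_1 = -0.6346 - 0.05*-8.8844 = -0.1904
  y_1 = -2.0603 - 0.05*-32.9648 = -0.4121
Step 2: grad_x = 2*7*-0.1904 = -2.6653, grad_y = 2*8*-0.4121 = -6.593
  x_2 = -0.1904 - 0.05*-2.6653 = -0.0571
  y_2 = -0.4121 - 0.05*-6.593 = -0.0824
Step 3: grad_x = 2*7*-0.0571 = -0.7996, grad_y = 2*8*-0.0824 = -1.3186
  x_3 = -0.0571 - 0.05*-0.7996 = -0.0171
  y_3 = -0.0824 - 0.05*-1.3186 = -0.0165
Step 4: grad_x = 2*7*-0.0171 = -0.2399, grad_y = 2*8*-0.0165 = -0.2637
  x_4 = -0.0171 - 0.05*-0.2399 = -0.0051
  y_4 = -0.0165 - 0.05*-0.2637 = -0.0033
Step 5: grad_x = 2*7*-0.0051 = -0.072, grad_y = 2*8*-0.0033 = -0.0527
  x_5 = -0.0051 - 0.05*-0.072 = -0.0015
  y_5 = -0.0033 - 0.05*-0.0527 = -0.0007
f(-0.0015, -0.0007) = 7*(-0.0015)^2 + 8*(-0.0007)^2 = 0.0


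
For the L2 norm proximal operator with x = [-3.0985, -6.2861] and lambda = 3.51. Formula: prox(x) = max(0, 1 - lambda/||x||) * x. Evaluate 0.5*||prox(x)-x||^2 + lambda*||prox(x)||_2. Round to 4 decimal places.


Step 1: Compute ||x||.
||x|| = 7.0083
Step 2: Compute scaling factor.
scale = max(0, 1 - 3.51/7.0083) = 0.4992
Step 3: prox(x) = [-1.5467, -3.1378]
||prox(x)|| = 3.4983
Step 4: Proximal objective.
0.5*||prox-x||^2 = 6.1601
lambda*||prox|| = 12.279
Total = 18.439


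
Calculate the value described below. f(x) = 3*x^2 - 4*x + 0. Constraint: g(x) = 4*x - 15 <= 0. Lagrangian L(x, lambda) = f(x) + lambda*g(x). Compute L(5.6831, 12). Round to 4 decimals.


Step 1: Evaluate f(x).
f(5.6831) = 3*5.6831^2 - 4*5.6831 + 0 = 74.1605
Step 2: Evaluate g(x).
g(5.6831) = 4*5.6831 - 15 = 7.7324
Step 3: Compute Lagrangian.
L = 74.1605 + 12*7.7324 = 166.9493


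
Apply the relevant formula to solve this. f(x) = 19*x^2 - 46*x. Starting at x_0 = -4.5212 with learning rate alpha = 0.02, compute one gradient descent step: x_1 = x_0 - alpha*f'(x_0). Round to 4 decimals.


We compute the gradient at x_0 and apply the update.
f'(x) = 38*x - 46
f'(-4.5212) = 38*-4.5212 - 46 = -217.8056
x_1 = -4.5212 - 0.02*-217.8056 = -0.1651


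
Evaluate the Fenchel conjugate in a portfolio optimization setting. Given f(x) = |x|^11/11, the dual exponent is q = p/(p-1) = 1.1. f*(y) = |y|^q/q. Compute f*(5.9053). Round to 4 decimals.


The conjugate exponent q satisfies 1/p + 1/q = 1.
p = 11, so q = 11/(11 - 1) = 1.1
|y|^q = 5.9053^1.1 = 7.0529
f*(5.9053) = 7.0529 / 1.1 = 6.4117


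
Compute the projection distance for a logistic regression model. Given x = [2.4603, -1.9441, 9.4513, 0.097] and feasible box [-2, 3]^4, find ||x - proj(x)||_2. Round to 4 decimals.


Project each component onto [-2, 3].
clip(2.4603) = 2.4603, clip(-1.9441) = -1.9441, clip(9.4513) = 3.0, clip(0.097) = 0.097
Projection = [2.4603, -1.9441, 3.0, 0.097]
Squared diffs: [0.0, 0.0, 41.6193, 0.0]
Distance = sqrt(41.6193) = 6.4513


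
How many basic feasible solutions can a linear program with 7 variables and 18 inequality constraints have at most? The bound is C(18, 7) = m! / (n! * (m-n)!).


Each vertex corresponds to some choice of n active constraints out of m, so the number of vertices is at most C(m, n) = m! / (n!(m-n)!).
m = 18, n = 7
Numerator: 18 * 17 * 16 * 15 * 14 * 13 * 12
Denominator: 7! = 5040
C(18, 7) = 31824


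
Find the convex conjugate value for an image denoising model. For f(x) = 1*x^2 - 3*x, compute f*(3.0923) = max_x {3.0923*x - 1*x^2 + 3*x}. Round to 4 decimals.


f*(y) = sup_x {y*x - a*x^2 - b*x} = sup_x {(y-b)*x - a*x^2}
FOC: (y - b) - 2a*x = 0 => x* = (y - b)/(2a)
x* = (3.0923 + 3)/(2*1) = 3.0462
f*(3.0923) = (y-b)^2/(4a) = (3.0923 + 3)^2/(4*1)
= 37.1161/4 = 9.279


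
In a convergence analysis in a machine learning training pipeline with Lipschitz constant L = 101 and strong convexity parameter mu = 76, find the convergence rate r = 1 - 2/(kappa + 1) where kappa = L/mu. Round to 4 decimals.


Step 1: Compute the condition number.
kappa = L/mu = 101/76 = 1.3289
Step 2: Compute the convergence rate.
r = 1 - 2/(kappa + 1) = 1 - 2*mu/(L + mu) = (L - mu)/(L + mu) = 25/177 = 0.1412


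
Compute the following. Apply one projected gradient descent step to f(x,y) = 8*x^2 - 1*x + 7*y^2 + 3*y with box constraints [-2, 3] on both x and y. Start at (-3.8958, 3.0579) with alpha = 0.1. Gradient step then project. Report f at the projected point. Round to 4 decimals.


Step 1: Compute gradient at (-3.8958, 3.0579).
grad_x = 2*8*-3.8958 - 1 = -63.3328
grad_y = 2*7*3.0579 + 3 = 45.8106
Step 2: Gradient step.
x_raw = -3.8958 - 0.1*-63.3328 = 2.4375
y_raw = 3.0579 - 0.1*45.8106 = -1.5232
Step 3: Project onto [-2, 3].
x_proj = clip(2.4375) = 2.4375
y_proj = clip(-1.5232) = -1.5232
Step 4: Evaluate f.
f(2.4375, -1.5232) = 56.7636


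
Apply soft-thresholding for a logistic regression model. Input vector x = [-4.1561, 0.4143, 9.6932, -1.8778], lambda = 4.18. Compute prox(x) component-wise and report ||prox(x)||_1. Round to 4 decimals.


Soft-thresholding with lambda = 4.18:
prox(-4.1561) = sign(-4.1561)*max(|-4.1561| - 4.18, 0) = 0.0
prox(0.4143) = sign(0.4143)*max(|0.4143| - 4.18, 0) = 0.0
prox(9.6932) = sign(9.6932)*max(|9.6932| - 4.18, 0) = 5.5132
prox(-1.8778) = sign(-1.8778)*max(|-1.8778| - 4.18, 0) = 0.0
prox(x) = [0.0, 0.0, 5.5132, 0.0]
||prox(x)||_1 = 0.0 + 0.0 + 5.5132 + 0.0 = 5.5132


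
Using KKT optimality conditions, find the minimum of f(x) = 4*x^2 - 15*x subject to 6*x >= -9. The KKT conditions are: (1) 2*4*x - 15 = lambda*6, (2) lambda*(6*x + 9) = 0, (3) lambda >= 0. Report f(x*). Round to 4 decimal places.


Step 1: Try lambda = 0 (constraint inactive).
Stationarity: 2*4*x - 15 = 0
x* = 15/(2*4) = 1.875
Check constraint: 6*1.875 = 11.25 >= -9 -- satisfied.
Step 2: Compute optimal value.
f(x*) = 4*1.875^2 - 15*1.875 = -14.0625


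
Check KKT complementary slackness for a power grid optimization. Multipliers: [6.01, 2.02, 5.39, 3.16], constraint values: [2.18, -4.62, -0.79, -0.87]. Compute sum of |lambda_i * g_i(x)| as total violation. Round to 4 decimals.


KKT complementary slackness check:
lambda_1 * g_1 = 6.01 * 2.18 = 13.1018
lambda_2 * g_2 = 2.02 * -4.62 = -9.3324
lambda_3 * g_3 = 5.39 * -0.79 = -4.2581
lambda_4 * g_4 = 3.16 * -0.87 = -2.7492
Total violation = 13.1018 + 9.3324 + 4.2581 + 2.7492 = 29.4415


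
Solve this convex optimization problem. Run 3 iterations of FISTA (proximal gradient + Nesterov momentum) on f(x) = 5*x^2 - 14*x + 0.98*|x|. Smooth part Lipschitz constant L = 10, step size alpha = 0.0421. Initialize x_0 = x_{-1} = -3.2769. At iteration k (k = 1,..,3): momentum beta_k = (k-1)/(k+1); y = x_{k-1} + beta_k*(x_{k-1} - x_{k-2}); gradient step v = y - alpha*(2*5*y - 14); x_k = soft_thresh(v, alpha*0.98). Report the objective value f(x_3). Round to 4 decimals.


FISTA on f(x) = 5*x^2 - 14*x + 0.98*|x|
L = 10, alpha = 0.0421
Iteration 1: beta = 0.0, y = -3.2769 + 0.0*(-3.2769 + 3.2769) = -3.2769
  grad(y) = -46.769, v = y - alpha*grad = -1.3079
  prox(v) = soft_thresh(-1.3079, 0.0413) = -1.2667
Iteration 2: beta = 0.3333, y = -1.2667 + 0.3333*(-1.2667 + 3.2769) = -0.5966
  grad(y) = -19.9659, v = y - alpha*grad = 0.244
  prox(v) = soft_thresh(0.244, 0.0413) = 0.2027
Iteration 3: beta = 0.5, y = 0.2027 + 0.5*(0.2027 + 1.2667) = 0.9374
  grad(y) = -4.6259, v = y - alpha*grad = 1.1322
  prox(v) = soft_thresh(1.1322, 0.0413) = 1.0909
f(x_3) = 5*1.0909^2 - 14*1.0909 + 0.98*|1.0909| = -8.2532


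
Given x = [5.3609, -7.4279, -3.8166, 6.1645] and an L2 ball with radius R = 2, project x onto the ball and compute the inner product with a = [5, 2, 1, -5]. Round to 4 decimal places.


Step 1: Compute ||x|| (intermediates to 6 decimals).
||x|| = sqrt(5.3609^2 + (-7.4279)^2 + (-3.8166)^2 + 6.1645^2) = 11.682484
Step 2: Project.
Since ||x|| > R, scale = R/||x|| = 2/11.682484 = 0.171196, proj(x) = scale * x
proj(x) = [0.917765, -1.271627, -0.653387, 1.055338]
Step 3: Dot product.
a^T * proj(x) = 5*0.917765 + 2*(-1.271627) + 1*(-0.653387) - 5*1.055338 = -3.8845


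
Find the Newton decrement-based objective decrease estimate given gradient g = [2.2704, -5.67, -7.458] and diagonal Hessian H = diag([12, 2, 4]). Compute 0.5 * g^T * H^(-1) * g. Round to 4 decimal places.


Step 1: H is diagonal, so H^(-1) * g = [0.1892, -2.835, -1.8645].
Step 2: g^T H^(-1) g = sum_i g_i^2 / H_ii
  = (2.2704)^2/12 + (-5.67)^2/2 + (-7.458)^2/4
  = 0.4296 + 16.0745 + 13.9054 = 30.4095
Step 3: Objective decrease = 0.5 * g^T H^(-1) g = 15.2047


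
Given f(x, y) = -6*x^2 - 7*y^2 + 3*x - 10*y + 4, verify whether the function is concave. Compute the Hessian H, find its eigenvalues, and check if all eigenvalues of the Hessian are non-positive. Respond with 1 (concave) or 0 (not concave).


The Hessian of f(x,y) = -6*x^2 - 7*y^2 + 3*x - 10*y + 4 is:
H = [[-12, 0], [0, -14]]
Trace = -12 - 14 = -26
Determinant = -12*-14 - (0)^2 = 168
Discriminant = (-26)^2 - 4*168 = 4.0
Eigenvalues: lambda_1 = -14.0, lambda_2 = -12.0
The function is concave.

1


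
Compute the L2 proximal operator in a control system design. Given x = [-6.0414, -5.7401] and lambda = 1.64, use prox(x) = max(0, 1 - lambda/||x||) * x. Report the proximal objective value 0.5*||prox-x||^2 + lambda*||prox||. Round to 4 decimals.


Step 1: Compute ||x||.
||x|| = 8.3335
Step 2: Compute scaling factor.
scale = max(0, 1 - 1.64/8.3335) = 0.8032
Step 3: prox(x) = [-4.8525, -4.6105]
||prox(x)|| = 6.6935
Step 4: Proximal objective.
0.5*||prox-x||^2 = 1.3448
lambda*||prox|| = 10.9773
Total = 12.3221


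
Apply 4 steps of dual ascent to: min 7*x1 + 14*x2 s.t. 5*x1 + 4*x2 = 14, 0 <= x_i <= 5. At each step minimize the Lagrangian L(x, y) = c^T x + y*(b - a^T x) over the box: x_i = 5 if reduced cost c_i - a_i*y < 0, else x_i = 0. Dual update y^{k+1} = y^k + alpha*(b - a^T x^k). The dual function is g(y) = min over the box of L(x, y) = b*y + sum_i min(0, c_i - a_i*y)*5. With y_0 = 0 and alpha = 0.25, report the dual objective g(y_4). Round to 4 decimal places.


Dual ascent for LP: min 7*x1 + 14*x2, 5*x1 + 4*x2 = 14, 0 <= x_i <= 5
Step 1: y^k = 0.0, reduced costs: (7.0, 14.0)
  x^k = (0.0, 0.0), subgradient = b - a^T x = 14.0
  y^{k+1} = 0.0 + 0.25*14.0 = 3.5
Step 2: y^k = 3.5, reduced costs: (-10.5, 0.0)
  x^k = (5.0, 0.0), subgradient = b - a^T x = -11.0
  y^{k+1} = 3.5 + 0.25*-11.0 = 0.75
Step 3: y^k = 0.75, reduced costs: (3.25, 11.0)
  x^k = (0.0, 0.0), subgradient = b - a^T x = 14.0
  y^{k+1} = 0.75 + 0.25*14.0 = 4.25
Step 4: y^k = 4.25, reduced costs: (-14.25, -3.0)
  x^k = (5.0, 5.0), subgradient = b - a^T x = -31.0
  y^{k+1} = 4.25 + 0.25*-31.0 = -3.5
Dual objective at y_4 = -3.5: reduced costs (24.5, 28.0), box minimizer x = (0.0, 0.0)
g(y_4) = b*y + (c1 - a1*y)*x1 + (c2 - a2*y)*x2 = 14*(-3.5) + 24.5*0.0 + 28.0*0.0 = -49.0 + 0.0 + 0.0 = -49.0


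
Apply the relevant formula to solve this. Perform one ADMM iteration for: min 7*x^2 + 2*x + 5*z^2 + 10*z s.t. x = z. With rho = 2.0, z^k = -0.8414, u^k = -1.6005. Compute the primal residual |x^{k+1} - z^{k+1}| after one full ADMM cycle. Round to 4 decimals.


ADMM iteration with rho = 2.0, z^k = -0.8414, u^k = -1.6005
Step 1: x-update.
Minimize 7*x^2 + 2*x + (2.0/2)*(x + 0.8414 - 1.6005)^2
FOC: (2*7 + 2.0)*x = -2 + 2.0*(-0.8414 + 1.6005)
x^{k+1} = -0.0301
Step 2: z-update.
Minimize 5*z^2 + 10*z + (2.0/2)*(-0.0301 - z - 1.6005)^2
FOC: (2*5 + 2.0)*z = -10 + 2.0*(-0.0301 - 1.6005)
z^{k+1} = -1.1051
Step 3: u-update.
u^{k+1} = -1.6005 - 0.0301 + 1.1051 = -0.5255
Step 4: Primal residual = |-0.0301 + 1.1051| = 1.075


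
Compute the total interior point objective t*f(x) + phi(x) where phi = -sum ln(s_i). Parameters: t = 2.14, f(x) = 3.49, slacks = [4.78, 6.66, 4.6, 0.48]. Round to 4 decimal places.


Step 1: Compute log-barrier.
ln values: [1.5644, 1.8961, 1.5261, -0.734]
phi = -(1.5644 + 1.8961 + 1.5261 - 0.734) = -4.2526
Step 2: Compute augmented objective.
t*f(x) = 2.14*3.49 = 7.4686
Total = 7.4686 - 4.2526 = 3.216


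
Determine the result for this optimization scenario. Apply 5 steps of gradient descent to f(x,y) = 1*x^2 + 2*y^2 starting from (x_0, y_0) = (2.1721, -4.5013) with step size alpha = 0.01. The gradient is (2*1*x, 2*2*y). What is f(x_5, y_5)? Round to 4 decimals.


Gradient descent on f(x,y) = 1*x^2 + 2*y^2.
Starting point: (2.1721, -4.5013), alpha = 0.01
Step 1: grad_x = 2*1*2.1721 = 4.3442, grad_y = 2*2*-4.5013 = -18.0052
  x_1 = 2.1721 - 0.01*4.3442 = 2.1287
  y_1 = -4.5013 - 0.01*-18.0052 = -4.3212
Step 2: grad_x = 2*1*2.1287 = 4.2573, grad_y = 2*2*-4.3212 = -17.285
  x_2 = 2.1287 - 0.01*4.2573 = 2.0861
  y_2 = -4.3212 - 0.01*-17.285 = -4.1484
Step 3: grad_x = 2*1*2.0861 = 4.1722, grad_y = 2*2*-4.1484 = -16.5936
  x_3 = 2.0861 - 0.01*4.1722 = 2.0444
  y_3 = -4.1484 - 0.01*-16.5936 = -3.9825
Step 4: grad_x = 2*1*2.0444 = 4.0887, grad_y = 2*2*-3.9825 = -15.9298
  x_4 = 2.0444 - 0.01*4.0887 = 2.0035
  y_4 = -3.9825 - 0.01*-15.9298 = -3.8232
Step 5: grad_x = 2*1*2.0035 = 4.007, grad_y = 2*2*-3.8232 = -15.2927
  x_5 = 2.0035 - 0.01*4.007 = 1.9634
  y_5 = -3.8232 - 0.01*-15.2927 = -3.6702
f(1.9634, -3.6702) = 1*1.9634^2 + 2*(-3.6702)^2 = 30.7962


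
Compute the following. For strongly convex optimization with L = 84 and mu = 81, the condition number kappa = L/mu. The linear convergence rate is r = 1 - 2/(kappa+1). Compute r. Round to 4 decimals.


Step 1: Compute the condition number.
kappa = L/mu = 84/81 = 1.037
Step 2: Compute the convergence rate.
r = 1 - 2/(kappa + 1) = 1 - 2*mu/(L + mu) = (L - mu)/(L + mu) = 3/165 = 0.0182


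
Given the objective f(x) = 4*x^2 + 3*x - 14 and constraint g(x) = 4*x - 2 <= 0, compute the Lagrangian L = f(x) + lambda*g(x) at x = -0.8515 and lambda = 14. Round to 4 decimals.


Step 1: Evaluate f(x).
f(-0.8515) = 4*(-0.8515)^2 + 3*(-0.8515) - 14 = -13.6543
Step 2: Evaluate g(x).
g(-0.8515) = 4*-0.8515 - 2 = -5.406
Step 3: Compute Lagrangian.
L = -13.6543 + 14*-5.406 = -89.3383


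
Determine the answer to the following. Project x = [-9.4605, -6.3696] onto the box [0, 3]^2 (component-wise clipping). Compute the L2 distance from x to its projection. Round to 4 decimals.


Project each component onto [0, 3].
clip(-9.4605) = 0.0, clip(-6.3696) = 0.0
Projection = [0.0, 0.0]
Squared diffs: [89.5011, 40.5718]
Distance = sqrt(130.0729) = 11.4049


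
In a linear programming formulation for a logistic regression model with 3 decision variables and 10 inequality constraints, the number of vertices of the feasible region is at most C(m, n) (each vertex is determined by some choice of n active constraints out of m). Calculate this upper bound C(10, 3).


Each vertex corresponds to some choice of n active constraints out of m, so the number of vertices is at most C(m, n) = m! / (n!(m-n)!).
m = 10, n = 3
Numerator: 10 * 9 * 8
Denominator: 3! = 6
C(10, 3) = 120


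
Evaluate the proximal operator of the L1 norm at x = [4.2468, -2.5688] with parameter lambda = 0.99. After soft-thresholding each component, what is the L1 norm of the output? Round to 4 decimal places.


Soft-thresholding with lambda = 0.99:
prox(4.2468) = sign(4.2468)*max(|4.2468| - 0.99, 0) = 3.2568
prox(-2.5688) = sign(-2.5688)*max(|-2.5688| - 0.99, 0) = -1.5788
prox(x) = [3.2568, -1.5788]
||prox(x)||_1 = 3.2568 + 1.5788 = 4.8356


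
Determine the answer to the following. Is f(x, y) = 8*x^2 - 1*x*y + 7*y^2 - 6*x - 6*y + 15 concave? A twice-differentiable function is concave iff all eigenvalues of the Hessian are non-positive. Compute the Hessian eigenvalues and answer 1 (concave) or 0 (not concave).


The Hessian of f(x,y) = 8*x^2 - 1*x*y + 7*y^2 - 6*x - 6*y + 15 is:
H = [[16, -1], [-1, 14]]
Trace = 16 + 14 = 30
Determinant = 16*14 - (-1)^2 = 223
Discriminant = (30)^2 - 4*223 = 8.0
Eigenvalues: lambda_1 = 13.5858, lambda_2 = 16.4142
The function is not concave.

0


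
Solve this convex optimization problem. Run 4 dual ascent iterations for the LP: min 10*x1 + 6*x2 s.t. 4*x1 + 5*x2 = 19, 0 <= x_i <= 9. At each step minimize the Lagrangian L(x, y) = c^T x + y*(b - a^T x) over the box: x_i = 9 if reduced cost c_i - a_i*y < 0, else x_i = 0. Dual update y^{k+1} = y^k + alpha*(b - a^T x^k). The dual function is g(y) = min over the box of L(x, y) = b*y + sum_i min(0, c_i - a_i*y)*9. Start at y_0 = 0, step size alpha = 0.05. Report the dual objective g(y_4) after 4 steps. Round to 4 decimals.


Dual ascent for LP: min 10*x1 + 6*x2, 4*x1 + 5*x2 = 19, 0 <= x_i <= 9
Step 1: y^k = 0.0, reduced costs: (10.0, 6.0)
  x^k = (0.0, 0.0), subgradient = b - a^T x = 19.0
  y^{k+1} = 0.0 + 0.05*19.0 = 0.95
Step 2: y^k = 0.95, reduced costs: (6.2, 1.25)
  x^k = (0.0, 0.0), subgradient = b - a^T x = 19.0
  y^{k+1} = 0.95 + 0.05*19.0 = 1.9
Step 3: y^k = 1.9, reduced costs: (2.4, -3.5)
  x^k = (0.0, 9.0), subgradient = b - a^T x = -26.0
  y^{k+1} = 1.9 + 0.05*-26.0 = 0.6
Step 4: y^k = 0.6, reduced costs: (7.6, 3.0)
  x^k = (0.0, 0.0), subgradient = b - a^T x = 19.0
  y^{k+1} = 0.6 + 0.05*19.0 = 1.55
Dual objective at y_4 = 1.55: reduced costs (3.8, -1.75), box minimizer x = (0.0, 9.0)
g(y_4) = b*y + (c1 - a1*y)*x1 + (c2 - a2*y)*x2 = 19*1.55 + 3.8*0.0 + (-1.75)*9.0 = 29.45 + 0.0 - 15.75 = 13.7


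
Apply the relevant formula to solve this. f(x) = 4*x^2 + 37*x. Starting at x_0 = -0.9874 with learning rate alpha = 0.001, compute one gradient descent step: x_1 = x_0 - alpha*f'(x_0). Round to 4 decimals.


We compute the gradient at x_0 and apply the update.
f'(x) = 8*x + 37
f'(-0.9874) = 8*-0.9874 + 37 = 29.1008
x_1 = -0.9874 - 0.001*29.1008 = -1.0165


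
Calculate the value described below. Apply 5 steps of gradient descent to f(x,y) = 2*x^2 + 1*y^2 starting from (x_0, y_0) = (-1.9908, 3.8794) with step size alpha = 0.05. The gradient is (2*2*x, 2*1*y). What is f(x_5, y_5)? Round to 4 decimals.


Gradient descent on f(x,y) = 2*x^2 + 1*y^2.
Starting point: (-1.9908, 3.8794), alpha = 0.05
Step 1: grad_x = 2*2*-1.9908 = -7.9632, grad_y = 2*1*3.8794 = 7.7588
  x_1 = -1.9908 - 0.05*-7.9632 = -1.5926
  y_1 = 3.8794 - 0.05*7.7588 = 3.4915
Step 2: grad_x = 2*2*-1.5926 = -6.3706, grad_y = 2*1*3.4915 = 6.9829
  x_2 = -1.5926 - 0.05*-6.3706 = -1.2741
  y_2 = 3.4915 - 0.05*6.9829 = 3.1423
Step 3: grad_x = 2*2*-1.2741 = -5.0964, grad_y = 2*1*3.1423 = 6.2846
  x_3 = -1.2741 - 0.05*-5.0964 = -1.0193
  y_3 = 3.1423 - 0.05*6.2846 = 2.8281
Step 4: grad_x = 2*2*-1.0193 = -4.0772, grad_y = 2*1*2.8281 = 5.6562
  x_4 = -1.0193 - 0.05*-4.0772 = -0.8154
  y_4 = 2.8281 - 0.05*5.6562 = 2.5453
Step 5: grad_x = 2*2*-0.8154 = -3.2617, grad_y = 2*1*2.5453 = 5.0905
  x_5 = -0.8154 - 0.05*-3.2617 = -0.6523
  y_5 = 2.5453 - 0.05*5.0905 = 2.2907
f(-0.6523, 2.2907) = 2*(-0.6523)^2 + 1*2.2907^2 = 6.0986


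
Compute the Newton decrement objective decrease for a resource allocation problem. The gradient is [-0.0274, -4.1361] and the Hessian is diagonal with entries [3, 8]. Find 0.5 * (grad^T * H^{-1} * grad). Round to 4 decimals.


Step 1: H is diagonal, so H^(-1) * g = [-0.0091, -0.517].
Step 2: g^T H^(-1) g = sum_i g_i^2 / H_ii
  = (-0.0274)^2/3 + (-4.1361)^2/8
  = 0.0003 + 2.1384 = 2.1387
Step 3: Objective decrease = 0.5 * g^T H^(-1) g = 1.0693


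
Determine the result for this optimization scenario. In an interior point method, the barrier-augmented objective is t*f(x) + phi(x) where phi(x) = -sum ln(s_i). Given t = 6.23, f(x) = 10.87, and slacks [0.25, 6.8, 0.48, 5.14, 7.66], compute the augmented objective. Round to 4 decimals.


Step 1: Compute log-barrier.
ln values: [-1.3863, 1.9169, -0.734, 1.6371, 2.036]
phi = -(-1.3863 + 1.9169 - 0.734 + 1.6371 + 2.036) = -3.4697
Step 2: Compute augmented objective.
t*f(x) = 6.23*10.87 = 67.7201
Total = 67.7201 - 3.4697 = 64.2504


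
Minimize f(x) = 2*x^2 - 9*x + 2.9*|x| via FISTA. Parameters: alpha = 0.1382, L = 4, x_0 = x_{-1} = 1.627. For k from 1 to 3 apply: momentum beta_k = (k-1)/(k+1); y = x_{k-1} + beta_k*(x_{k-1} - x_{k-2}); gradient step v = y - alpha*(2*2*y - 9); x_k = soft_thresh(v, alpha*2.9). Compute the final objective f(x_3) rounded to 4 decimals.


FISTA on f(x) = 2*x^2 - 9*x + 2.9*|x|
L = 4, alpha = 0.1382
Iteration 1: beta = 0.0, y = 1.627 + 0.0*(1.627 - 1.627) = 1.627
  grad(y) = -2.492, v = y - alpha*grad = 1.9714
  prox(v) = soft_thresh(1.9714, 0.4008) = 1.5706
Iteration 2: beta = 0.3333, y = 1.5706 + 0.3333*(1.5706 - 1.627) = 1.5518
  grad(y) = -2.7927, v = y - alpha*grad = 1.9378
  prox(v) = soft_thresh(1.9378, 0.4008) = 1.537
Iteration 3: beta = 0.5, y = 1.537 + 0.5*(1.537 - 1.5706) = 1.5202
  grad(y) = -2.9193, v = y - alpha*grad = 1.9236
  prox(v) = soft_thresh(1.9236, 0.4008) = 1.5228
f(x_3) = 2*1.5228^2 - 9*1.5228 + 2.9*|1.5228| = -4.6512


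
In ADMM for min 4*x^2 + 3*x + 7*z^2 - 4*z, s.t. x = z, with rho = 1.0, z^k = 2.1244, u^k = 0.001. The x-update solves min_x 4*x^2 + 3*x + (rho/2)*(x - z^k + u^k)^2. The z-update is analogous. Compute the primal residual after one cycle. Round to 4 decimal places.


ADMM iteration with rho = 1.0, z^k = 2.1244, u^k = 0.001
Step 1: x-update.
Minimize 4*x^2 + 3*x + (1.0/2)*(x - 2.1244 + 0.001)^2
FOC: (2*4 + 1.0)*x = -3 + 1.0*(2.1244 - 0.001)
x^{k+1} = -0.0974
Step 2: z-update.
Minimize 7*z^2 - 4*z + (1.0/2)*(-0.0974 - z + 0.001)^2
FOC: (2*7 + 1.0)*z = 4 + 1.0*(-0.0974 + 0.001)
z^{k+1} = 0.2602
Step 3: u-update.
u^{k+1} = 0.001 - 0.0974 - 0.2602 = -0.3566
Step 4: Primal residual = |-0.0974 - 0.2602| = 0.3576


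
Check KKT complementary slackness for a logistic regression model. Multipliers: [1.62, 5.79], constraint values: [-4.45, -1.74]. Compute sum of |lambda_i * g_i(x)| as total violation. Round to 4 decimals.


KKT complementary slackness check:
lambda_1 * g_1 = 1.62 * -4.45 = -7.209
lambda_2 * g_2 = 5.79 * -1.74 = -10.0746
Total violation = 7.209 + 10.0746 = 17.2836


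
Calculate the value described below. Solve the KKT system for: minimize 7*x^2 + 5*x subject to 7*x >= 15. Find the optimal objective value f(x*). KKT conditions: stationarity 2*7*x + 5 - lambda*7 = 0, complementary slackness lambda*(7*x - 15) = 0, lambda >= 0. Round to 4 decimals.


Step 1: Try lambda = 0 (constraint inactive).
x_unc = -5/(2*7) = -0.3571
Check: 7*-0.3571 = -2.4997 < 15 -- violated!
Step 2: Constraint must be active: 7*x = 15
x* = 15/7 = 2.1429 (rounded; the exact value 15/7 is used below)
lambda = (2*7*(15/7) + 5)/7 = 5.0
Step 3: Compute optimal value.
f(x*) = 7*(15/7)^2 + 5*(15/7) = 42.8571


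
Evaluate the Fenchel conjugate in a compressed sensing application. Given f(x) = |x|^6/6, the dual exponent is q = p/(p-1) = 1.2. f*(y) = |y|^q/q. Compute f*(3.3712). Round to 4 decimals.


The conjugate exponent q satisfies 1/p + 1/q = 1.
p = 6, so q = 6/(6 - 1) = 1.2
|y|^q = 3.3712^1.2 = 4.2987
f*(3.3712) = 4.2987 / 1.2 = 3.5823


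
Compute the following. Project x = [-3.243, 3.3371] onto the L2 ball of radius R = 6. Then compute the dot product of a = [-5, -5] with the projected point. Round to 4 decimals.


Step 1: Compute ||x|| (intermediates to 6 decimals).
||x|| = sqrt((-3.243)^2 + 3.3371^2) = 4.653309
Step 2: Project.
Since ||x|| <= R, proj = x (no scaling needed).
proj(x) = [-3.243, 3.3371]
Step 3: Dot product.
a^T * proj(x) = -5*(-3.243) - 5*3.3371 = -0.4705


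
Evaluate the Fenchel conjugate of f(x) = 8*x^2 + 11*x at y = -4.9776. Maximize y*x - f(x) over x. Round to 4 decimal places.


f*(y) = sup_x {y*x - a*x^2 - b*x} = sup_x {(y-b)*x - a*x^2}
FOC: (y - b) - 2a*x = 0 => x* = (y - b)/(2a)
x* = (-4.9776 - 11)/(2*8) = -0.9986
f*(-4.9776) = (y-b)^2/(4a) = (-4.9776 - 11)^2/(4*8)
= 255.2837/32 = 7.9776


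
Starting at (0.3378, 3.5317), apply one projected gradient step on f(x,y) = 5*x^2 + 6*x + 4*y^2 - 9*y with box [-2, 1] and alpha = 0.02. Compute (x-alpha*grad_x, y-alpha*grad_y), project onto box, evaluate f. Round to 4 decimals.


Step 1: Compute gradient at (0.3378, 3.5317).
grad_x = 2*5*0.3378 + 6 = 9.378
grad_y = 2*4*3.5317 - 9 = 19.2536
Step 2: Gradient step.
x_raw = 0.3378 - 0.02*9.378 = 0.1502
y_raw = 3.5317 - 0.02*19.2536 = 3.1466
Step 3: Project onto [-2, 1].
x_proj = clip(0.1502) = 0.1502
y_proj = clip(3.1466) = 1.0
Step 4: Evaluate f.
f(0.1502, 1.0) = -3.9857


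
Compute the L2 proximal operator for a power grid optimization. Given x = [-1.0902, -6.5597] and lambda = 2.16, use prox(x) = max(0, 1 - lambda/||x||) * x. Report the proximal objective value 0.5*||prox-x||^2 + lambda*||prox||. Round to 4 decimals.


Step 1: Compute ||x||.
||x|| = 6.6497
Step 2: Compute scaling factor.
scale = max(0, 1 - 2.16/6.6497) = 0.6752
Step 3: prox(x) = [-0.7361, -4.4289]
||prox(x)|| = 4.4897
Step 4: Proximal objective.
0.5*||prox-x||^2 = 2.3328
lambda*||prox|| = 9.6978
Total = 12.0305


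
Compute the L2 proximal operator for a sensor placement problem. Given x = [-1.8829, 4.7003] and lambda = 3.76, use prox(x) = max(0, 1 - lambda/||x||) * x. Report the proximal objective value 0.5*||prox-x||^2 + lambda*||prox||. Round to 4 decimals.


Step 1: Compute ||x||.
||x|| = 5.0634
Step 2: Compute scaling factor.
scale = max(0, 1 - 3.76/5.0634) = 0.2574
Step 3: prox(x) = [-0.4847, 1.2099]
||prox(x)|| = 1.3034
Step 4: Proximal objective.
0.5*||prox-x||^2 = 7.0688
lambda*||prox|| = 4.9008
Total = 11.9696


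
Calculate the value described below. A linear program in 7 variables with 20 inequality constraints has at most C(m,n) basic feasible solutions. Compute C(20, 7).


Each vertex corresponds to some choice of n active constraints out of m, so the number of vertices is at most C(m, n) = m! / (n!(m-n)!).
m = 20, n = 7
Numerator: 20 * 19 * 18 * 17 * 16 * 15 * 14
Denominator: 7! = 5040
C(20, 7) = 77520


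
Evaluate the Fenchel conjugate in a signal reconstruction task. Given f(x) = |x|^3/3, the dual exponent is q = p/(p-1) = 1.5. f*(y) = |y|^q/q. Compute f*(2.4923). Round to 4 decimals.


The conjugate exponent q satisfies 1/p + 1/q = 1.
p = 3, so q = 3/(3 - 1) = 1.5
|y|^q = 2.4923^1.5 = 3.9346
f*(2.4923) = 3.9346 / 1.5 = 2.6231


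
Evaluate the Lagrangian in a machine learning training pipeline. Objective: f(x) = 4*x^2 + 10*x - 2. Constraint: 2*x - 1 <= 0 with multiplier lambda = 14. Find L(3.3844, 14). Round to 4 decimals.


Step 1: Evaluate f(x).
f(3.3844) = 4*3.3844^2 + 10*3.3844 - 2 = 77.6607
Step 2: Evaluate g(x).
g(3.3844) = 2*3.3844 - 1 = 5.7688
Step 3: Compute Lagrangian.
L = 77.6607 + 14*5.7688 = 158.4239


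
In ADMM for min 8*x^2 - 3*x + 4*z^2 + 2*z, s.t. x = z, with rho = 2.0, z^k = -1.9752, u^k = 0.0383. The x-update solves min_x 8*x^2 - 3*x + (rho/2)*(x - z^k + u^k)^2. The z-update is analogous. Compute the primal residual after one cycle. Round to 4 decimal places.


ADMM iteration with rho = 2.0, z^k = -1.9752, u^k = 0.0383
Step 1: x-update.
Minimize 8*x^2 - 3*x + (2.0/2)*(x + 1.9752 + 0.0383)^2
FOC: (2*8 + 2.0)*x = 3 + 2.0*(-1.9752 - 0.0383)
x^{k+1} = -0.0571
Step 2: z-update.
Minimize 4*z^2 + 2*z + (2.0/2)*(-0.0571 - z + 0.0383)^2
FOC: (2*4 + 2.0)*z = -2 + 2.0*(-0.0571 + 0.0383)
z^{k+1} = -0.2038
Step 3: u-update.
u^{k+1} = 0.0383 - 0.0571 + 0.2038 = 0.185
Step 4: Primal residual = |-0.0571 + 0.2038| = 0.1467


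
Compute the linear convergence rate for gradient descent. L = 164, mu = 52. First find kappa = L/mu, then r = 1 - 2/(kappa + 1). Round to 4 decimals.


Step 1: Compute the condition number.
kappa = L/mu = 164/52 = 3.1538
Step 2: Compute the convergence rate.
r = 1 - 2/(kappa + 1) = 1 - 2*mu/(L + mu) = (L - mu)/(L + mu) = 112/216 = 0.5185


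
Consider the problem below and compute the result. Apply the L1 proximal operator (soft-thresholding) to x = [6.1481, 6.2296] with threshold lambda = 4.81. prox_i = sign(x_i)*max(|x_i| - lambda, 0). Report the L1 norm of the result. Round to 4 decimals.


Soft-thresholding with lambda = 4.81:
prox(6.1481) = sign(6.1481)*max(|6.1481| - 4.81, 0) = 1.3381
prox(6.2296) = sign(6.2296)*max(|6.2296| - 4.81, 0) = 1.4196
prox(x) = [1.3381, 1.4196]
||prox(x)||_1 = 1.3381 + 1.4196 = 2.7577


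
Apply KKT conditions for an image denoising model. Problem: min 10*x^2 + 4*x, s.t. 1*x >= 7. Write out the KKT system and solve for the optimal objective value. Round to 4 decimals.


Step 1: Try lambda = 0 (constraint inactive).
x_unc = -4/(2*10) = -0.2
Check: 1*-0.2 = -0.2 < 7 -- violated!
Step 2: Constraint must be active: 1*x = 7
x* = 7/1 = 7.0
lambda = (2*10*7.0 + 4)/1 = 144.0
Step 3: Compute optimal value.
f(x*) = 10*7.0^2 + 4*7.0 = 518.0


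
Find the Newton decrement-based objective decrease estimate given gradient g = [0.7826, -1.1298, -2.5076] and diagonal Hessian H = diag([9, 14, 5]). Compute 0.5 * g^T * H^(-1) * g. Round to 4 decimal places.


Step 1: H is diagonal, so H^(-1) * g = [0.087, -0.0807, -0.5015].
Step 2: g^T H^(-1) g = sum_i g_i^2 / H_ii
  = (0.7826)^2/9 + (-1.1298)^2/14 + (-2.5076)^2/5
  = 0.0681 + 0.0912 + 1.2576 = 1.4168
Step 3: Objective decrease = 0.5 * g^T H^(-1) g = 0.7084
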